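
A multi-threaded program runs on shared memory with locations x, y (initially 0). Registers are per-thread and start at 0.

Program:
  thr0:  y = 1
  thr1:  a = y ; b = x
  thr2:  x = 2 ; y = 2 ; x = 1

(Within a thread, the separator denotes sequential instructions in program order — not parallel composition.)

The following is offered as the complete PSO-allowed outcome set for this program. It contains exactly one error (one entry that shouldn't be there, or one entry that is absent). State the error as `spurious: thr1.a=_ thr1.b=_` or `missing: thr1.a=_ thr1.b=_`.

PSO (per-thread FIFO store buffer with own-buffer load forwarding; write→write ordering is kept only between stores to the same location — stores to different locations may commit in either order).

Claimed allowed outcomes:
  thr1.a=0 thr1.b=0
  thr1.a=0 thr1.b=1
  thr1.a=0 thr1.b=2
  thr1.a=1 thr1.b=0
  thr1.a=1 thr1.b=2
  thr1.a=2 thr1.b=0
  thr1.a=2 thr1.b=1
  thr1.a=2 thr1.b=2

missing: thr1.a=1 thr1.b=1

outcome vector order: (thr1.a,thr1.b)
PSO: 9 outcomes — {(0,0); (0,1); (0,2); (1,0); (1,1); (1,2); (2,0); (2,1); (2,2)}
PSO∖claimed = {(1,1)}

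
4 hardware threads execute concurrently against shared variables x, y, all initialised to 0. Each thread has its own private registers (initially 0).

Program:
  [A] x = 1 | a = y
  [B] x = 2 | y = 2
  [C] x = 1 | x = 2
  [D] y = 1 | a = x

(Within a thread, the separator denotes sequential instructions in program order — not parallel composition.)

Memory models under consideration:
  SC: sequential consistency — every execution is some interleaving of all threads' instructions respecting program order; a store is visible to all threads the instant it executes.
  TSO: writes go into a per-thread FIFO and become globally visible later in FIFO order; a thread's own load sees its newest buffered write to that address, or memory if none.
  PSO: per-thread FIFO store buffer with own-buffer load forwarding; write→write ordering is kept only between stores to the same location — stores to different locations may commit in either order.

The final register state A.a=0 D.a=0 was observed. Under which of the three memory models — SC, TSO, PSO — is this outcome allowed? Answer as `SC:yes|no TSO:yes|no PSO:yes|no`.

outcome vector order: (A.a,D.a)
[SC] allowed = {<0 1>, <0 2>, <1 0>, <1 1>, <1 2>, <2 0>, <2 1>, <2 2>}
[TSO] allowed = {<0 0>, <0 1>, <0 2>, <1 0>, <1 1>, <1 2>, <2 0>, <2 1>, <2 2>}
[PSO] allowed = {<0 0>, <0 1>, <0 2>, <1 0>, <1 1>, <1 2>, <2 0>, <2 1>, <2 2>}
target <0 0> ∈ {TSO,PSO}

SC:no TSO:yes PSO:yes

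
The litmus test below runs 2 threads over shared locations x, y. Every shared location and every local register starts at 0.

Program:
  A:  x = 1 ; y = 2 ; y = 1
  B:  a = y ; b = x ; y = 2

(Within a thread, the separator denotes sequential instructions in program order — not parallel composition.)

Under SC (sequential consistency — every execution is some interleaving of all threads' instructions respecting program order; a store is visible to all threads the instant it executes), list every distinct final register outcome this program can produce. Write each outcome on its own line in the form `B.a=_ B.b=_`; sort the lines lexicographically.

B.a=0 B.b=0
B.a=0 B.b=1
B.a=1 B.b=1
B.a=2 B.b=1

outcome vector order: (B.a,B.b)
|SC outcomes| = 4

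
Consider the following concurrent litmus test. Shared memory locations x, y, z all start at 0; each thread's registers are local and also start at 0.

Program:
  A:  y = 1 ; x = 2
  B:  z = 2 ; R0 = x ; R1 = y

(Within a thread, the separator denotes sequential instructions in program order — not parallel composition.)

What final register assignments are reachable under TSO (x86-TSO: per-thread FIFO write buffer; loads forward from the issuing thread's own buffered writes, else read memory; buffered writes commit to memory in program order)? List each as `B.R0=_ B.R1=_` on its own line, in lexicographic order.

outcome vector order: (B.R0,B.R1)
|TSO outcomes| = 3

B.R0=0 B.R1=0
B.R0=0 B.R1=1
B.R0=2 B.R1=1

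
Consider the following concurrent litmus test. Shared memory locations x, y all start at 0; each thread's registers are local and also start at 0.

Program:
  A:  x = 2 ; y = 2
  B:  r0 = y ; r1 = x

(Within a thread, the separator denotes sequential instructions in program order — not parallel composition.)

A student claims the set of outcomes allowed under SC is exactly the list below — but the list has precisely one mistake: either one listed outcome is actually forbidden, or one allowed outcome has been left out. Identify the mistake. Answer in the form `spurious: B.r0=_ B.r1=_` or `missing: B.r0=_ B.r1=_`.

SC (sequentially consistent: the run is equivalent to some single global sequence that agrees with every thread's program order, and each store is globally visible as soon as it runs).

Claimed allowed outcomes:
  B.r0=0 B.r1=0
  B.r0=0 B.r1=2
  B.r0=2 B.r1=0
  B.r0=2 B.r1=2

spurious: B.r0=2 B.r1=0

outcome vector order: (B.r0,B.r1)
SC: 3 outcomes — {<0 0>; <0 2>; <2 2>}
claimed∖SC = {<2 0>}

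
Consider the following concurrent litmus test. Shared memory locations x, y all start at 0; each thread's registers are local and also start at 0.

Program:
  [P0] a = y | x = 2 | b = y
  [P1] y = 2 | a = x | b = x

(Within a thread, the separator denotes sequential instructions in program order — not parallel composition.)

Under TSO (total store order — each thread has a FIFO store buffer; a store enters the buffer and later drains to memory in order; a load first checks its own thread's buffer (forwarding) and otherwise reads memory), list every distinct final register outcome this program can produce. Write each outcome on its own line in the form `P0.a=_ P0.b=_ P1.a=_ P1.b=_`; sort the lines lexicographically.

P0.a=0 P0.b=0 P1.a=0 P1.b=0
P0.a=0 P0.b=0 P1.a=0 P1.b=2
P0.a=0 P0.b=0 P1.a=2 P1.b=2
P0.a=0 P0.b=2 P1.a=0 P1.b=0
P0.a=0 P0.b=2 P1.a=0 P1.b=2
P0.a=0 P0.b=2 P1.a=2 P1.b=2
P0.a=2 P0.b=2 P1.a=0 P1.b=0
P0.a=2 P0.b=2 P1.a=0 P1.b=2
P0.a=2 P0.b=2 P1.a=2 P1.b=2

outcome vector order: (P0.a,P0.b,P1.a,P1.b)
|TSO outcomes| = 9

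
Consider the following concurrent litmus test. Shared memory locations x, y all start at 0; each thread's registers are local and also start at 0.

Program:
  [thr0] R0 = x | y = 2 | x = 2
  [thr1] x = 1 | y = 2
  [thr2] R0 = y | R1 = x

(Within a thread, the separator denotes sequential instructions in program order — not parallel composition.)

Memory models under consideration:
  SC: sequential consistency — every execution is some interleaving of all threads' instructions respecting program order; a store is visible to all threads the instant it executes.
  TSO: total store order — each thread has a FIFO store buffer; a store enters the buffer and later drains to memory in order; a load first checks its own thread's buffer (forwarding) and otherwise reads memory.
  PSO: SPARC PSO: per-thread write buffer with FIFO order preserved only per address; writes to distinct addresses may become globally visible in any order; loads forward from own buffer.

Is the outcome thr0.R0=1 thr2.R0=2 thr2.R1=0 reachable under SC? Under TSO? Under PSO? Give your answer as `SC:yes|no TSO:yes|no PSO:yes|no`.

SC:no TSO:no PSO:yes

outcome vector order: (thr0.R0,thr2.R0,thr2.R1)
SC: 11 outcomes — {<0 0 0>, <0 0 1>, <0 0 2>, <0 2 0>, <0 2 1>, <0 2 2>, <1 0 0>, <1 0 1>, <1 0 2>, <1 2 1>, <1 2 2>}
TSO: 11 outcomes — {<0 0 0>, <0 0 1>, <0 0 2>, <0 2 0>, <0 2 1>, <0 2 2>, <1 0 0>, <1 0 1>, <1 0 2>, <1 2 1>, <1 2 2>}
PSO: 12 outcomes — {<0 0 0>, <0 0 1>, <0 0 2>, <0 2 0>, <0 2 1>, <0 2 2>, <1 0 0>, <1 0 1>, <1 0 2>, <1 2 0>, <1 2 1>, <1 2 2>}
target <1 2 0> ∈ {PSO}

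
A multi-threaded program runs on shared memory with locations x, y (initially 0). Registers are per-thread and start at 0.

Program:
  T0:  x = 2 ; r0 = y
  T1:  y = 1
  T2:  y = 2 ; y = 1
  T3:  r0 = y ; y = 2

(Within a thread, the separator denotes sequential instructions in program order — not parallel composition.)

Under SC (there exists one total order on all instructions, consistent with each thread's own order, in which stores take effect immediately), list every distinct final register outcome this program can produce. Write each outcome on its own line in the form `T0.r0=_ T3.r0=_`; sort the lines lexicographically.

T0.r0=0 T3.r0=0
T0.r0=0 T3.r0=1
T0.r0=0 T3.r0=2
T0.r0=1 T3.r0=0
T0.r0=1 T3.r0=1
T0.r0=1 T3.r0=2
T0.r0=2 T3.r0=0
T0.r0=2 T3.r0=1
T0.r0=2 T3.r0=2

outcome vector order: (T0.r0,T3.r0)
|SC outcomes| = 9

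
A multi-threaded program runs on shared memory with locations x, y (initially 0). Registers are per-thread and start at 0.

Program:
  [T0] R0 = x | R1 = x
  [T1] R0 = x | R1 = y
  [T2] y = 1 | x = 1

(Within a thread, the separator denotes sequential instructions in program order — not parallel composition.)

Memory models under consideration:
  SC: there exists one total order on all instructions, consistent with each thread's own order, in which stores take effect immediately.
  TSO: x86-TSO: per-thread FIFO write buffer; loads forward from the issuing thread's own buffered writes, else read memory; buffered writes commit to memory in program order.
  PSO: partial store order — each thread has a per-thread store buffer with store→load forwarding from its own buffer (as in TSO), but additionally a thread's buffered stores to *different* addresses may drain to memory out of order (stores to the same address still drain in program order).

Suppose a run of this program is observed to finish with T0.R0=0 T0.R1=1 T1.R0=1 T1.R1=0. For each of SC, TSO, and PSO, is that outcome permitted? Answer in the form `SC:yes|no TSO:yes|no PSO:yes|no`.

SC:no TSO:no PSO:yes

outcome vector order: (T0.R0,T0.R1,T1.R0,T1.R1)
under SC → <0 0 0 0>; <0 0 0 1>; <0 0 1 1>; <0 1 0 0>; <0 1 0 1>; <0 1 1 1>; <1 1 0 0>; <1 1 0 1>; <1 1 1 1>
under TSO → <0 0 0 0>; <0 0 0 1>; <0 0 1 1>; <0 1 0 0>; <0 1 0 1>; <0 1 1 1>; <1 1 0 0>; <1 1 0 1>; <1 1 1 1>
under PSO → <0 0 0 0>; <0 0 0 1>; <0 0 1 0>; <0 0 1 1>; <0 1 0 0>; <0 1 0 1>; <0 1 1 0>; <0 1 1 1>; <1 1 0 0>; <1 1 0 1>; <1 1 1 0>; <1 1 1 1>
target <0 1 1 0> ∈ {PSO}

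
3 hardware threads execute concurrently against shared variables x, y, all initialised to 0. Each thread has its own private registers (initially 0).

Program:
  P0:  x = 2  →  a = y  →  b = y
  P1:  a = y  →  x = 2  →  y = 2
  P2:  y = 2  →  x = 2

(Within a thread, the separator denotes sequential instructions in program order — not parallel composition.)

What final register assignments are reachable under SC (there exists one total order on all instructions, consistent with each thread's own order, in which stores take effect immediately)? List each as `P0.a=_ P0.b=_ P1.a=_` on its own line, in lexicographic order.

outcome vector order: (P0.a,P0.b,P1.a)
|SC outcomes| = 6

P0.a=0 P0.b=0 P1.a=0
P0.a=0 P0.b=0 P1.a=2
P0.a=0 P0.b=2 P1.a=0
P0.a=0 P0.b=2 P1.a=2
P0.a=2 P0.b=2 P1.a=0
P0.a=2 P0.b=2 P1.a=2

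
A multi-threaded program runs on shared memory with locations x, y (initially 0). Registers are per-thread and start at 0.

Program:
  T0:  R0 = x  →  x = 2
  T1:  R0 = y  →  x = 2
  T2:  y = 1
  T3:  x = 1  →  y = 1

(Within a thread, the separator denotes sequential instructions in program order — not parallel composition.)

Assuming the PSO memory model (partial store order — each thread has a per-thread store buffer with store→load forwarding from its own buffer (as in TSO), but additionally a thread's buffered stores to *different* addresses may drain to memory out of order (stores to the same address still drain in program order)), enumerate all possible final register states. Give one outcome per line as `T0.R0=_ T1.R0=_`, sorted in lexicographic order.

T0.R0=0 T1.R0=0
T0.R0=0 T1.R0=1
T0.R0=1 T1.R0=0
T0.R0=1 T1.R0=1
T0.R0=2 T1.R0=0
T0.R0=2 T1.R0=1

outcome vector order: (T0.R0,T1.R0)
|PSO outcomes| = 6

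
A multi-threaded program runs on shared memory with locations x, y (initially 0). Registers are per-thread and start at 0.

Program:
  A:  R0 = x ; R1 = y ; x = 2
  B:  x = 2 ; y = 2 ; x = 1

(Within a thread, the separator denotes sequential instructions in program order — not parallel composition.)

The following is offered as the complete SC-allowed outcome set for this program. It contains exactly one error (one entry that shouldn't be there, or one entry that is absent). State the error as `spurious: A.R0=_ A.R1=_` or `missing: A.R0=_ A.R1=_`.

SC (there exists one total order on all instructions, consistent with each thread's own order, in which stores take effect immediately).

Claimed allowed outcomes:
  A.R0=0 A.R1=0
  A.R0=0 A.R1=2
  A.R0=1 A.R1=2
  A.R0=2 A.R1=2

missing: A.R0=2 A.R1=0

outcome vector order: (A.R0,A.R1)
SC: 5 outcomes — {00 02 12 20 22}
SC∖claimed = {20}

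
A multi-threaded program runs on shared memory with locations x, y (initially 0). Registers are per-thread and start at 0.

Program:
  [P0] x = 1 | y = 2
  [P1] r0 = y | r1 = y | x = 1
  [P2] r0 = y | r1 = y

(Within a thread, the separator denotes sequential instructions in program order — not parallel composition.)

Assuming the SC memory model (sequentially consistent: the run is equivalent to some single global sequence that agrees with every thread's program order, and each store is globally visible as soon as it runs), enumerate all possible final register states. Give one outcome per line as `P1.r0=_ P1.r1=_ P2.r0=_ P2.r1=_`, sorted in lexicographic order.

outcome vector order: (P1.r0,P1.r1,P2.r0,P2.r1)
|SC outcomes| = 9

P1.r0=0 P1.r1=0 P2.r0=0 P2.r1=0
P1.r0=0 P1.r1=0 P2.r0=0 P2.r1=2
P1.r0=0 P1.r1=0 P2.r0=2 P2.r1=2
P1.r0=0 P1.r1=2 P2.r0=0 P2.r1=0
P1.r0=0 P1.r1=2 P2.r0=0 P2.r1=2
P1.r0=0 P1.r1=2 P2.r0=2 P2.r1=2
P1.r0=2 P1.r1=2 P2.r0=0 P2.r1=0
P1.r0=2 P1.r1=2 P2.r0=0 P2.r1=2
P1.r0=2 P1.r1=2 P2.r0=2 P2.r1=2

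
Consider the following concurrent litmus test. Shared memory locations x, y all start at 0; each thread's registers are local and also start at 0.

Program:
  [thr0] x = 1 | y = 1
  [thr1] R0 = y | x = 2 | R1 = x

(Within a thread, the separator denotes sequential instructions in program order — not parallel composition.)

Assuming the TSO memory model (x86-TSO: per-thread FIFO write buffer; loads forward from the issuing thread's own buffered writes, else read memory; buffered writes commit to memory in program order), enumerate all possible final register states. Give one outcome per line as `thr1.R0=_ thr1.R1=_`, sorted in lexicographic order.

outcome vector order: (thr1.R0,thr1.R1)
|TSO outcomes| = 3

thr1.R0=0 thr1.R1=1
thr1.R0=0 thr1.R1=2
thr1.R0=1 thr1.R1=2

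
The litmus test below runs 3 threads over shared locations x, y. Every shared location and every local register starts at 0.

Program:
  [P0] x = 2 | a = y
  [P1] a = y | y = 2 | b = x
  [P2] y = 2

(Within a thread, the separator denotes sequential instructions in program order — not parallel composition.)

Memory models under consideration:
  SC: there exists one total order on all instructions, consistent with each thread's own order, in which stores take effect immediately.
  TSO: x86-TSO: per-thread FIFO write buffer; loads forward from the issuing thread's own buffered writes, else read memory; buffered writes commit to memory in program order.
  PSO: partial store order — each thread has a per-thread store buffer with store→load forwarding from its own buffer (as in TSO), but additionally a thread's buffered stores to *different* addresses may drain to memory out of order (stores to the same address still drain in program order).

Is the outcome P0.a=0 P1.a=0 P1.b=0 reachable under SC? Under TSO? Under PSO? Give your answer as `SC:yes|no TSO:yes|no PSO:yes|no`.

SC:no TSO:yes PSO:yes

outcome vector order: (P0.a,P1.a,P1.b)
SC (6): 002; 022; 200; 202; 220; 222
TSO (8): 000; 002; 020; 022; 200; 202; 220; 222
PSO (8): 000; 002; 020; 022; 200; 202; 220; 222
target 000 ∈ {TSO,PSO}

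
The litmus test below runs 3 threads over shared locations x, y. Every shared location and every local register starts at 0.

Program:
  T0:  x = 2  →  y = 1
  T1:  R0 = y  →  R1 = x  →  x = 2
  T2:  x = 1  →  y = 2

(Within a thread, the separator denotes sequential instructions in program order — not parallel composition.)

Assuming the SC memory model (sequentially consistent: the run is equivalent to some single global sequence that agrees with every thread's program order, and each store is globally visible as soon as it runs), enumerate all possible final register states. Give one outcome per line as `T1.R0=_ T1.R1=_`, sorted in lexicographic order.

T1.R0=0 T1.R1=0
T1.R0=0 T1.R1=1
T1.R0=0 T1.R1=2
T1.R0=1 T1.R1=1
T1.R0=1 T1.R1=2
T1.R0=2 T1.R1=1
T1.R0=2 T1.R1=2

outcome vector order: (T1.R0,T1.R1)
|SC outcomes| = 7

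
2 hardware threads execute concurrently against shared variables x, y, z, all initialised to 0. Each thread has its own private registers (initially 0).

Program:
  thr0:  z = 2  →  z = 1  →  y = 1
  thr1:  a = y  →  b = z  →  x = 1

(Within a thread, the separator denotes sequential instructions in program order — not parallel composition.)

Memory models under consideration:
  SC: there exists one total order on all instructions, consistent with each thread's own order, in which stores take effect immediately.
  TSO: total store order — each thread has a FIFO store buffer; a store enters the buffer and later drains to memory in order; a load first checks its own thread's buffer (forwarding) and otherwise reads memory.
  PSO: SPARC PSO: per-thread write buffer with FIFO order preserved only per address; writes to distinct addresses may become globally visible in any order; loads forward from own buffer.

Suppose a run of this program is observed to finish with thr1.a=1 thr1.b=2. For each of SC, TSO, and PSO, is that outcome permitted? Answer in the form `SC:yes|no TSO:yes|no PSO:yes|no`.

outcome vector order: (thr1.a,thr1.b)
SC: 4 outcomes — {0/0; 0/1; 0/2; 1/1}
TSO: 4 outcomes — {0/0; 0/1; 0/2; 1/1}
PSO: 6 outcomes — {0/0; 0/1; 0/2; 1/0; 1/1; 1/2}
target 1/2 ∈ {PSO}

SC:no TSO:no PSO:yes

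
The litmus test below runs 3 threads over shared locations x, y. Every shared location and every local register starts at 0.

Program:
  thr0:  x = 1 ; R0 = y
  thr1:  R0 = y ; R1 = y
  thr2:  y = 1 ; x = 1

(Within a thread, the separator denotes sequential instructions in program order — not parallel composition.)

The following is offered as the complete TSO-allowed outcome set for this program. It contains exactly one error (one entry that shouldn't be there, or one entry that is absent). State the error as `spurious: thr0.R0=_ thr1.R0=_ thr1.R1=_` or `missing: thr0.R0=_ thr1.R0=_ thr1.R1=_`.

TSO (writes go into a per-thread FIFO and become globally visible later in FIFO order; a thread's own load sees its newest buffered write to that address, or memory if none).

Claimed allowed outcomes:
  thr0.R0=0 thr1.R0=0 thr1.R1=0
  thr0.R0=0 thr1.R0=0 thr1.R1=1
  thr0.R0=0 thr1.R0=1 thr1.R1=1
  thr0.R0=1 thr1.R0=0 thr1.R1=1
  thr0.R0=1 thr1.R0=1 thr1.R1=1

outcome vector order: (thr0.R0,thr1.R0,thr1.R1)
[TSO] allowed = {0/0/0 0/0/1 0/1/1 1/0/0 1/0/1 1/1/1}
TSO∖claimed = {1/0/0}

missing: thr0.R0=1 thr1.R0=0 thr1.R1=0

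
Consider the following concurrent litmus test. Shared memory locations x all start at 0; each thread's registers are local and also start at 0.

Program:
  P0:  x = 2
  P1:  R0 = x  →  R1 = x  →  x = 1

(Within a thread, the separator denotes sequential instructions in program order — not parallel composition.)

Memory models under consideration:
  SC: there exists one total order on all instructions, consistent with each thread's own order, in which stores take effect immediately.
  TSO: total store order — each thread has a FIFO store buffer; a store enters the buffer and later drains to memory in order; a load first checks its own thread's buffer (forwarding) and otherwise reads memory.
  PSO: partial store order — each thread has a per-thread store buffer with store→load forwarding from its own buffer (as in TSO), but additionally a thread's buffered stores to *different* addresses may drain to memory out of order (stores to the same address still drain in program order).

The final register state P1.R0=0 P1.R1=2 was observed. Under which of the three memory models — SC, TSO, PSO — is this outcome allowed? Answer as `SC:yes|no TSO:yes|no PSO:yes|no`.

outcome vector order: (P1.R0,P1.R1)
SC (3): <0 0>, <0 2>, <2 2>
TSO (3): <0 0>, <0 2>, <2 2>
PSO (3): <0 0>, <0 2>, <2 2>
target <0 2> ∈ {SC,TSO,PSO}

SC:yes TSO:yes PSO:yes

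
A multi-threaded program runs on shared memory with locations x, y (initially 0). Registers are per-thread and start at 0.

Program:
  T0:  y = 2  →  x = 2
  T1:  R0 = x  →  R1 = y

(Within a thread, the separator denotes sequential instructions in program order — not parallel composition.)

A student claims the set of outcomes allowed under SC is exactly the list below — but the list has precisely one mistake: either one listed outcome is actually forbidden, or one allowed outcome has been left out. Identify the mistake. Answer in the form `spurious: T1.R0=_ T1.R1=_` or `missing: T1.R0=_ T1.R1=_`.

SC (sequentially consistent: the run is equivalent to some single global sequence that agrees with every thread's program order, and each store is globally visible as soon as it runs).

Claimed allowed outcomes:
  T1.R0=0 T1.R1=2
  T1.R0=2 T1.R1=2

outcome vector order: (T1.R0,T1.R1)
SC: 3 outcomes — {(0,0), (0,2), (2,2)}
SC∖claimed = {(0,0)}

missing: T1.R0=0 T1.R1=0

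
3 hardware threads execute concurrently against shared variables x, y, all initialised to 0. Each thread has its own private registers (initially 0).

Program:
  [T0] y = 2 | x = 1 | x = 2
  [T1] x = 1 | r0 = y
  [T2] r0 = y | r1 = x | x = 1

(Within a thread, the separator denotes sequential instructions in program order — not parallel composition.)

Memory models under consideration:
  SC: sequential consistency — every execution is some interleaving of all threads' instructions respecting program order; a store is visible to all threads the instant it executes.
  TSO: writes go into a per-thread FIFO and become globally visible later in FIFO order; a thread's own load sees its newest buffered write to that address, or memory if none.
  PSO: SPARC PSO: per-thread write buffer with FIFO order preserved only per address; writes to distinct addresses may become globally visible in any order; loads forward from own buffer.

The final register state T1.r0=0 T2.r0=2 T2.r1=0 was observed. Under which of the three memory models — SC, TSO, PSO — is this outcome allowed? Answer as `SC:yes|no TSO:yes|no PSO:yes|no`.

SC:no TSO:yes PSO:yes

outcome vector order: (T1.r0,T2.r0,T2.r1)
SC: 11 outcomes — {(0,0,0) (0,0,1) (0,0,2) (0,2,1) (0,2,2) (2,0,0) (2,0,1) (2,0,2) (2,2,0) (2,2,1) (2,2,2)}
TSO: 12 outcomes — {(0,0,0) (0,0,1) (0,0,2) (0,2,0) (0,2,1) (0,2,2) (2,0,0) (2,0,1) (2,0,2) (2,2,0) (2,2,1) (2,2,2)}
PSO: 12 outcomes — {(0,0,0) (0,0,1) (0,0,2) (0,2,0) (0,2,1) (0,2,2) (2,0,0) (2,0,1) (2,0,2) (2,2,0) (2,2,1) (2,2,2)}
target (0,2,0) ∈ {TSO,PSO}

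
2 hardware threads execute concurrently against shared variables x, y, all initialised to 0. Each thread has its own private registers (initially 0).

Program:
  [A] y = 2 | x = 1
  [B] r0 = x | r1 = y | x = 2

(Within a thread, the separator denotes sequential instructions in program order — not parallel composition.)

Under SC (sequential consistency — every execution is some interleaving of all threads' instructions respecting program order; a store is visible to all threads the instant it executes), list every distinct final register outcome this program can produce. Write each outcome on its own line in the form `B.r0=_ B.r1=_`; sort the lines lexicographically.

B.r0=0 B.r1=0
B.r0=0 B.r1=2
B.r0=1 B.r1=2

outcome vector order: (B.r0,B.r1)
|SC outcomes| = 3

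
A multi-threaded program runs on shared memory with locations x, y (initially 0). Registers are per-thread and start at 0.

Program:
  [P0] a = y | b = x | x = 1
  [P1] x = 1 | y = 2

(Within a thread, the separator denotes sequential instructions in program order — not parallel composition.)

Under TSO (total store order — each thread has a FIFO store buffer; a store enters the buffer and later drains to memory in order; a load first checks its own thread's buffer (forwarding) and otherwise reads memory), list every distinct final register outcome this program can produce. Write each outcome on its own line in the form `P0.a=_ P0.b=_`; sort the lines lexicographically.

P0.a=0 P0.b=0
P0.a=0 P0.b=1
P0.a=2 P0.b=1

outcome vector order: (P0.a,P0.b)
|TSO outcomes| = 3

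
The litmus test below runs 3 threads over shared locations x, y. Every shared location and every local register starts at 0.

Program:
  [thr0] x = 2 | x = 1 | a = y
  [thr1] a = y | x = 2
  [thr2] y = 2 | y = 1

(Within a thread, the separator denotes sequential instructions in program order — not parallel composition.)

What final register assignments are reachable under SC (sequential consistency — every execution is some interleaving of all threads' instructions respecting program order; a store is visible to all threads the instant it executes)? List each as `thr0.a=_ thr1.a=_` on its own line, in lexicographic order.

thr0.a=0 thr1.a=0
thr0.a=0 thr1.a=1
thr0.a=0 thr1.a=2
thr0.a=1 thr1.a=0
thr0.a=1 thr1.a=1
thr0.a=1 thr1.a=2
thr0.a=2 thr1.a=0
thr0.a=2 thr1.a=1
thr0.a=2 thr1.a=2

outcome vector order: (thr0.a,thr1.a)
|SC outcomes| = 9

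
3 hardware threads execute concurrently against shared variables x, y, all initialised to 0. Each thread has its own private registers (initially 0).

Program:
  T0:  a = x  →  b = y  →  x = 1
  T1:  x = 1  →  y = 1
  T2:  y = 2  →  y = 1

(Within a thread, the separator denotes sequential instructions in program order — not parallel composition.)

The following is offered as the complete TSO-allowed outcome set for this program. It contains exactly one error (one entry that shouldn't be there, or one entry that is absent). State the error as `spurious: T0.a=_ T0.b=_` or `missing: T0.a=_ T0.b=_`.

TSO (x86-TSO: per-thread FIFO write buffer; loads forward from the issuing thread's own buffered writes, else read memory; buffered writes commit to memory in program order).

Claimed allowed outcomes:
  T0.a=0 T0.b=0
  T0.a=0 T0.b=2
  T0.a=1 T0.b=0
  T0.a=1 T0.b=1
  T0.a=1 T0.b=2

outcome vector order: (T0.a,T0.b)
TSO: 6 outcomes — {(0,0) (0,1) (0,2) (1,0) (1,1) (1,2)}
TSO∖claimed = {(0,1)}

missing: T0.a=0 T0.b=1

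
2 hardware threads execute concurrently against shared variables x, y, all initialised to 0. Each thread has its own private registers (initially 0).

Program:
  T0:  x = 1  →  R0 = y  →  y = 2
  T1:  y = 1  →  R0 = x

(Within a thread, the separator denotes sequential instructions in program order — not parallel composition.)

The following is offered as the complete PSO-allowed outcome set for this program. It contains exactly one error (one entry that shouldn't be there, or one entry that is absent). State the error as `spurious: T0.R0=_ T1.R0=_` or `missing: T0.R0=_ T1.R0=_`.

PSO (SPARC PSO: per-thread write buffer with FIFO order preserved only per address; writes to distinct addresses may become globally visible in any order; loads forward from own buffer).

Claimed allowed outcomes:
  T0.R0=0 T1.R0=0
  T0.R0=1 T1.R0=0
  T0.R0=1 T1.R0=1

missing: T0.R0=0 T1.R0=1

outcome vector order: (T0.R0,T1.R0)
PSO (4): 00; 01; 10; 11
PSO∖claimed = {01}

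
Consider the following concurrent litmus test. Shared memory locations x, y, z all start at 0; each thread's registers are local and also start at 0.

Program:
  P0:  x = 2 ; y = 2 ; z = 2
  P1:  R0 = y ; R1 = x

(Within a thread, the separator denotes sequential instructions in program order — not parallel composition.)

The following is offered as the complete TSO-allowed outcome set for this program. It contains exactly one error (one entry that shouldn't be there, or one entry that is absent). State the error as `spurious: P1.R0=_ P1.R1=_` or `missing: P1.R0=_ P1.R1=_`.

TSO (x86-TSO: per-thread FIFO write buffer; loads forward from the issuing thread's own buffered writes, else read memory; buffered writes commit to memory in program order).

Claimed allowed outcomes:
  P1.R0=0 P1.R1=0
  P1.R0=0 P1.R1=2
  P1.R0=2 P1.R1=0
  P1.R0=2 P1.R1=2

spurious: P1.R0=2 P1.R1=0

outcome vector order: (P1.R0,P1.R1)
TSO (3): (0,0); (0,2); (2,2)
claimed∖TSO = {(2,0)}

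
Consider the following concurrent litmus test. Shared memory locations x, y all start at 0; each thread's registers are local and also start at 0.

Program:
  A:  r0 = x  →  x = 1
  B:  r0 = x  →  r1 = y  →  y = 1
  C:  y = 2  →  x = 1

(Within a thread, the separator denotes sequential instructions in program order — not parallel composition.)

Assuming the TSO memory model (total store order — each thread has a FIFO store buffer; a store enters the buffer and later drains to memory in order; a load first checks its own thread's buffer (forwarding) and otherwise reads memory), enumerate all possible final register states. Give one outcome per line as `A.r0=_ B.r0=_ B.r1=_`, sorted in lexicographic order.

A.r0=0 B.r0=0 B.r1=0
A.r0=0 B.r0=0 B.r1=2
A.r0=0 B.r0=1 B.r1=0
A.r0=0 B.r0=1 B.r1=2
A.r0=1 B.r0=0 B.r1=0
A.r0=1 B.r0=0 B.r1=2
A.r0=1 B.r0=1 B.r1=2

outcome vector order: (A.r0,B.r0,B.r1)
|TSO outcomes| = 7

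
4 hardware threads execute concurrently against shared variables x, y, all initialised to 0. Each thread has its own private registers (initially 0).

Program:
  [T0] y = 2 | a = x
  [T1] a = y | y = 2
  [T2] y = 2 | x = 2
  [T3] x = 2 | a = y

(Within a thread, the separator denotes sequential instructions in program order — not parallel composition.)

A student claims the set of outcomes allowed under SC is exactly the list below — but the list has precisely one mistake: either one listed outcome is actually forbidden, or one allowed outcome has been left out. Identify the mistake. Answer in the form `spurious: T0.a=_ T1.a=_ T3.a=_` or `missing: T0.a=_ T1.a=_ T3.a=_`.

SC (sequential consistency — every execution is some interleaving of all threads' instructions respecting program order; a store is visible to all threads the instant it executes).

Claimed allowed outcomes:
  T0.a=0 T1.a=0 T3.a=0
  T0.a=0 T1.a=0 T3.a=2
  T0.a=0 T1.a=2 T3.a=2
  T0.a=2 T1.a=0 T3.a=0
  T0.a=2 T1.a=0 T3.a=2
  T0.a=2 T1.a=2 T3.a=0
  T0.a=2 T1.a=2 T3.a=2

outcome vector order: (T0.a,T1.a,T3.a)
[SC] allowed = {<0 0 2>; <0 2 2>; <2 0 0>; <2 0 2>; <2 2 0>; <2 2 2>}
claimed∖SC = {<0 0 0>}

spurious: T0.a=0 T1.a=0 T3.a=0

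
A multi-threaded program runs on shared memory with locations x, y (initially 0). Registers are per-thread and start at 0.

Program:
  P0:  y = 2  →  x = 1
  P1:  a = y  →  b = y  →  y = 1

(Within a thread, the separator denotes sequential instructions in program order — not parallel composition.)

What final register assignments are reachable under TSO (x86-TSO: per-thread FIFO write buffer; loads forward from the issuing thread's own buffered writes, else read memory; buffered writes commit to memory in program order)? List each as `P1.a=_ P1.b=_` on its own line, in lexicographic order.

P1.a=0 P1.b=0
P1.a=0 P1.b=2
P1.a=2 P1.b=2

outcome vector order: (P1.a,P1.b)
|TSO outcomes| = 3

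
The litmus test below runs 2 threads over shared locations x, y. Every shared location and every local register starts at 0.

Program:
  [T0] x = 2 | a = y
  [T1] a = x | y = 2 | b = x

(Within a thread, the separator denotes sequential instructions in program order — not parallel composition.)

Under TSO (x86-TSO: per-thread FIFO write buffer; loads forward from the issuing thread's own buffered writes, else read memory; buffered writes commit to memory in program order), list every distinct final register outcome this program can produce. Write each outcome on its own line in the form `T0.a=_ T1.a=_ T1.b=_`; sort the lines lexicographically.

T0.a=0 T1.a=0 T1.b=0
T0.a=0 T1.a=0 T1.b=2
T0.a=0 T1.a=2 T1.b=2
T0.a=2 T1.a=0 T1.b=0
T0.a=2 T1.a=0 T1.b=2
T0.a=2 T1.a=2 T1.b=2

outcome vector order: (T0.a,T1.a,T1.b)
|TSO outcomes| = 6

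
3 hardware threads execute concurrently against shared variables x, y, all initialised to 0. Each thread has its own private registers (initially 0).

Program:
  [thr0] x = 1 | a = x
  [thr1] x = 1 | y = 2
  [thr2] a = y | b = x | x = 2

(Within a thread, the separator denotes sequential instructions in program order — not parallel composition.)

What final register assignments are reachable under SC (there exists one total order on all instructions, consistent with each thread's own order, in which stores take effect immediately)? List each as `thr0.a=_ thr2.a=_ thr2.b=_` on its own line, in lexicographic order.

outcome vector order: (thr0.a,thr2.a,thr2.b)
|SC outcomes| = 6

thr0.a=1 thr2.a=0 thr2.b=0
thr0.a=1 thr2.a=0 thr2.b=1
thr0.a=1 thr2.a=2 thr2.b=1
thr0.a=2 thr2.a=0 thr2.b=0
thr0.a=2 thr2.a=0 thr2.b=1
thr0.a=2 thr2.a=2 thr2.b=1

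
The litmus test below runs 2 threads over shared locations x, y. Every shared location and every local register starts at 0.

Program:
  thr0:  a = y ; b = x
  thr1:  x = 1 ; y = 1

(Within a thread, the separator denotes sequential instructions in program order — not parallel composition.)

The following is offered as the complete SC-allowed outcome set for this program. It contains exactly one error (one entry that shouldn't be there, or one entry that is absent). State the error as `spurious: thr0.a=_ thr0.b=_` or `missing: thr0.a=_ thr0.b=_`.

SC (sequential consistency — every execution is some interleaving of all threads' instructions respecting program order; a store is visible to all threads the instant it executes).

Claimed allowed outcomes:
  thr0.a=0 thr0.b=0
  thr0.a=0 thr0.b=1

outcome vector order: (thr0.a,thr0.b)
[SC] allowed = {00; 01; 11}
SC∖claimed = {11}

missing: thr0.a=1 thr0.b=1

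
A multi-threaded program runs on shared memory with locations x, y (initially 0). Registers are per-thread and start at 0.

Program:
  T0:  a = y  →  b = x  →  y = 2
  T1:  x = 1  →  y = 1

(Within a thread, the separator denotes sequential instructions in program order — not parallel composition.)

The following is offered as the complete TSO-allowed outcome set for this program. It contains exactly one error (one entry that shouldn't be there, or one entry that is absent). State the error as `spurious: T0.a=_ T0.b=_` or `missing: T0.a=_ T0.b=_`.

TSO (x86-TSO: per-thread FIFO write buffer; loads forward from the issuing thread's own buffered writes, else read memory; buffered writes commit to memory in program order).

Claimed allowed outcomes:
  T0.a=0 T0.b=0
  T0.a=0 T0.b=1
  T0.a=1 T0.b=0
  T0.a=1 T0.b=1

spurious: T0.a=1 T0.b=0

outcome vector order: (T0.a,T0.b)
under TSO → (0,0) (0,1) (1,1)
claimed∖TSO = {(1,0)}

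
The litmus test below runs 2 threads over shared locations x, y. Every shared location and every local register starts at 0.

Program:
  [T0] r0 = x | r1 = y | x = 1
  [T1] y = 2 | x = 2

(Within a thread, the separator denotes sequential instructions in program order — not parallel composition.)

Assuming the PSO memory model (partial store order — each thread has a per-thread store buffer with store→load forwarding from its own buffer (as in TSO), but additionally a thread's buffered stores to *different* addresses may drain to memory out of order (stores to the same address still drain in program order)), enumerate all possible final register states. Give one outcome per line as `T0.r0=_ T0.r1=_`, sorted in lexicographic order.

outcome vector order: (T0.r0,T0.r1)
|PSO outcomes| = 4

T0.r0=0 T0.r1=0
T0.r0=0 T0.r1=2
T0.r0=2 T0.r1=0
T0.r0=2 T0.r1=2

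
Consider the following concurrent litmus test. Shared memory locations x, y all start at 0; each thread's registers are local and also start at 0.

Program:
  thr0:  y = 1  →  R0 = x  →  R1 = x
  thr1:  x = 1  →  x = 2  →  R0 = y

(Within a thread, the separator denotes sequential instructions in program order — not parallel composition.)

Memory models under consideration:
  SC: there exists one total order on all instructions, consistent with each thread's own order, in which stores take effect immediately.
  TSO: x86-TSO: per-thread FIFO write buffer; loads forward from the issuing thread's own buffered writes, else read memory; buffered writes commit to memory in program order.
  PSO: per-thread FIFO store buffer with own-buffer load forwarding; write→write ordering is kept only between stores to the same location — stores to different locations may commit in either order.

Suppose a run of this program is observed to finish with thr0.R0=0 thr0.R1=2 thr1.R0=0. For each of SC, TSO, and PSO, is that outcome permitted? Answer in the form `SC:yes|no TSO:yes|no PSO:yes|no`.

SC:no TSO:yes PSO:yes

outcome vector order: (thr0.R0,thr0.R1,thr1.R0)
SC: 7 outcomes — {(0,0,1); (0,1,1); (0,2,1); (1,1,1); (1,2,1); (2,2,0); (2,2,1)}
TSO: 12 outcomes — {(0,0,0); (0,0,1); (0,1,0); (0,1,1); (0,2,0); (0,2,1); (1,1,0); (1,1,1); (1,2,0); (1,2,1); (2,2,0); (2,2,1)}
PSO: 12 outcomes — {(0,0,0); (0,0,1); (0,1,0); (0,1,1); (0,2,0); (0,2,1); (1,1,0); (1,1,1); (1,2,0); (1,2,1); (2,2,0); (2,2,1)}
target (0,2,0) ∈ {TSO,PSO}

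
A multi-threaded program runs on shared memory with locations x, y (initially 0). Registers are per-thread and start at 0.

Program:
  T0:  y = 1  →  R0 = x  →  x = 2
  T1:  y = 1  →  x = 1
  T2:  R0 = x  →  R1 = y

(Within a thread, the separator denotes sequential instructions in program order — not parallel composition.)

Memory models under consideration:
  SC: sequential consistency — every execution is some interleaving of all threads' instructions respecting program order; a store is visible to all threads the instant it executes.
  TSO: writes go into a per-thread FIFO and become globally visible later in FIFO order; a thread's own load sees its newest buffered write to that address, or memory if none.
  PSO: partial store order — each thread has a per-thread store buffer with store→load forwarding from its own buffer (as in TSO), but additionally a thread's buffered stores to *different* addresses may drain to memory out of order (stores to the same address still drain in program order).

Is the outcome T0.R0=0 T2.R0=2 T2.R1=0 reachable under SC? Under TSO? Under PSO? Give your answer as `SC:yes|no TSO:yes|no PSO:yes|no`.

SC:no TSO:no PSO:yes

outcome vector order: (T0.R0,T2.R0,T2.R1)
SC (8): <0 0 0>; <0 0 1>; <0 1 1>; <0 2 1>; <1 0 0>; <1 0 1>; <1 1 1>; <1 2 1>
TSO (8): <0 0 0>; <0 0 1>; <0 1 1>; <0 2 1>; <1 0 0>; <1 0 1>; <1 1 1>; <1 2 1>
PSO (12): <0 0 0>; <0 0 1>; <0 1 0>; <0 1 1>; <0 2 0>; <0 2 1>; <1 0 0>; <1 0 1>; <1 1 0>; <1 1 1>; <1 2 0>; <1 2 1>
target <0 2 0> ∈ {PSO}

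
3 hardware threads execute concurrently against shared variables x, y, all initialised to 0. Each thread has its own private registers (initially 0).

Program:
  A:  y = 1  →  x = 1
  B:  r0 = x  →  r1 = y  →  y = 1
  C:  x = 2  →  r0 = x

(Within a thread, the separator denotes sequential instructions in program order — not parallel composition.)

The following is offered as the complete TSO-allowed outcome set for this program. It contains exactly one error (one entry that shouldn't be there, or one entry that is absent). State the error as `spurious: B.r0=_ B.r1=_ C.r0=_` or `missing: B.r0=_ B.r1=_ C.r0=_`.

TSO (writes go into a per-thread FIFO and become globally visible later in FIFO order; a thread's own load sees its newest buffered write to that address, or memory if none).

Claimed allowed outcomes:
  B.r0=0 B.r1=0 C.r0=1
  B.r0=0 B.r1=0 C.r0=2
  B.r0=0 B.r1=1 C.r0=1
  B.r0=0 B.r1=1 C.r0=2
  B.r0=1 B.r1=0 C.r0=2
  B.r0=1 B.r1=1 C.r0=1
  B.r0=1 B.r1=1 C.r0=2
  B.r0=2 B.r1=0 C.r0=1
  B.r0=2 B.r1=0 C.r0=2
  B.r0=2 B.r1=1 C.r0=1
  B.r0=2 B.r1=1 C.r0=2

outcome vector order: (B.r0,B.r1,C.r0)
[TSO] allowed = {(0,0,1), (0,0,2), (0,1,1), (0,1,2), (1,1,1), (1,1,2), (2,0,1), (2,0,2), (2,1,1), (2,1,2)}
claimed∖TSO = {(1,0,2)}

spurious: B.r0=1 B.r1=0 C.r0=2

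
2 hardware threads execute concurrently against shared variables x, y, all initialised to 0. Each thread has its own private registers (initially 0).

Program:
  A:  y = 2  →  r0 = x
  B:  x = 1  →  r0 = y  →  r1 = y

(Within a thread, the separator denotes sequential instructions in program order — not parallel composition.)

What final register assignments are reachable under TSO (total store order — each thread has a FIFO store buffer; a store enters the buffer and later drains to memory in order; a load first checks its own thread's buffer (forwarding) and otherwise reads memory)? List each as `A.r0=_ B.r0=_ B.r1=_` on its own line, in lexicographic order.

outcome vector order: (A.r0,B.r0,B.r1)
|TSO outcomes| = 6

A.r0=0 B.r0=0 B.r1=0
A.r0=0 B.r0=0 B.r1=2
A.r0=0 B.r0=2 B.r1=2
A.r0=1 B.r0=0 B.r1=0
A.r0=1 B.r0=0 B.r1=2
A.r0=1 B.r0=2 B.r1=2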